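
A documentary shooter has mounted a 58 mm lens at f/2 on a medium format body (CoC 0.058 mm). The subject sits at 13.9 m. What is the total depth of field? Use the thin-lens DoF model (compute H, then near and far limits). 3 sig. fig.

Hyperfocal distance H = f²/(N·c) + f = 58²/(2 × 0.058) + 58 = 3364/0.116 + 58 ≈ 29058.0 mm ≈ 29.06 m.
Near limit Dn = s·(H − f)/(H + s − 2f) = 13900 × (29058.0 − 58) / (29058.0 + 13900 − 2 × 58) = 13900 × 29000.0 / 42842.0 ≈ 9409 mm.
Far limit Df = s·(H − f)/(H − s) = 13900 × (29058.0 − 58) / (29058.0 − 13900) = 13900 × 29000.0 / 15158.0 ≈ 26593 mm.
Depth of field = Df − Dn = 26593 − 9409 ≈ 17184 mm ≈ 17.2 m.

17.2 m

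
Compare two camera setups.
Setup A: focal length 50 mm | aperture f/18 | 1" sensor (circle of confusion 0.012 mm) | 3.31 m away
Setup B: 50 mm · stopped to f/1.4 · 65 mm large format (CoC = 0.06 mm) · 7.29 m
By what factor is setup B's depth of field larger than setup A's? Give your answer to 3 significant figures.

1.86

Setup A: H = 50²/(18×0.012) + 50 ≈ 11624.1 mm; DoF = Df − Dn = 4607.9 − 2582.6 ≈ 2025.3 mm.
Setup B: H = 50²/(1.4×0.06) + 50 ≈ 29811.9 mm; DoF = Df − Dn = 9633.5 − 5863.6 ≈ 3769.9 mm.
Ratio = 3769.9 / 2025.3 ≈ 1.86.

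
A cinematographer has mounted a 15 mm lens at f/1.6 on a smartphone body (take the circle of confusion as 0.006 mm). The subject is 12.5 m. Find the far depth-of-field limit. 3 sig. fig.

26.7 m

Hyperfocal distance H = f²/(N·c) + f = 15²/(1.6 × 0.006) + 15 = 225/0.0096 + 15 ≈ 23452.5 mm ≈ 23.45 m.
Far limit Df = s·(H − f)/(H − s) = 12500 × (23452.5 − 15) / (23452.5 − 12500) = 12500 × 23437.5 / 10952.5 ≈ 26749 mm ≈ 26.7 m.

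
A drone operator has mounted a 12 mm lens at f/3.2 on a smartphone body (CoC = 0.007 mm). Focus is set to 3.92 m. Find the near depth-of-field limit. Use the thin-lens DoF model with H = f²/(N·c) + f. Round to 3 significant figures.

2.44 m

Hyperfocal distance H = f²/(N·c) + f = 12²/(3.2 × 0.007) + 12 = 144/0.0224 + 12 ≈ 6440.6 mm ≈ 6.441 m.
Near limit Dn = s·(H − f)/(H + s − 2f) = 3920 × (6440.6 − 12) / (6440.6 + 3920 − 2 × 12) = 3920 × 6428.6 / 10336.6 ≈ 2437.9 mm ≈ 2.44 m.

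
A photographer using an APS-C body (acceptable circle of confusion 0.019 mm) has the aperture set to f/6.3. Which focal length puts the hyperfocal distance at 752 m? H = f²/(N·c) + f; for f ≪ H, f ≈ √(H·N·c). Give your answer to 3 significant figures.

300 mm

From H = f²/(N·c) + f, with f ≪ H: f ≈ √(H·N·c) = √(752000 × 6.3 × 0.019) = √90014 ≈ 300.0 mm.
The +f correction barely moves this — solving exactly, f² + N·c·f − N·c·H = 0 ⇒ f = (−N·c + √((N·c)² + 4·N·c·H))/2 = (−0.1197 + √360058)/2 ≈ 299.96 mm, so f ≈ 300 mm.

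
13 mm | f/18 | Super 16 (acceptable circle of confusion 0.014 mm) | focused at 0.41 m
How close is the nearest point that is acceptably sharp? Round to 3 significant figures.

Hyperfocal distance H = f²/(N·c) + f = 13²/(18 × 0.014) + 13 = 169/0.252 + 13 ≈ 683.6 mm ≈ 0.684 m.
Near limit Dn = s·(H − f)/(H + s − 2f) = 410 × (683.6 − 13) / (683.6 + 410 − 2 × 13) = 410 × 670.6 / 1067.6 ≈ 257.54 mm.

258 mm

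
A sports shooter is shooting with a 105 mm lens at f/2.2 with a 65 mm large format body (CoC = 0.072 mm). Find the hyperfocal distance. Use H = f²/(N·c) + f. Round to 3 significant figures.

Hyperfocal distance H = f²/(N·c) + f = 105²/(2.2 × 0.072) + 105 = 11025/0.1584 + 105 ≈ 69707.3 mm ≈ 69.7 m.

69.7 m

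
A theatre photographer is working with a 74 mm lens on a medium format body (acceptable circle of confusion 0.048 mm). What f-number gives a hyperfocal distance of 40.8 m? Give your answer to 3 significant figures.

f/2.80

Rearrange H = f²/(N·c) + f for N: N = f² / ((H − f)·c).
N = 74² / ((40800 − 74) × 0.048) = 5476 / 1955 ≈ 2.80.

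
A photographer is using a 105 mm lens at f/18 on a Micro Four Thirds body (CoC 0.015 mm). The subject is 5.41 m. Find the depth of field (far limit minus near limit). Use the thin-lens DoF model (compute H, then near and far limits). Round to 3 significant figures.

Hyperfocal distance H = f²/(N·c) + f = 105²/(18 × 0.015) + 105 = 11025/0.27 + 105 ≈ 40938.3 mm ≈ 40.94 m.
Near limit Dn = s·(H − f)/(H + s − 2f) = 5410 × (40938.3 − 105) / (40938.3 + 5410 − 2 × 105) = 5410 × 40833.3 / 46138.3 ≈ 4788.0 mm.
Far limit Df = s·(H − f)/(H − s) = 5410 × (40938.3 − 105) / (40938.3 − 5410) = 5410 × 40833.3 / 35528.3 ≈ 6217.8 mm.
Depth of field = Df − Dn = 6217.8 − 4788.0 ≈ 1429.8 mm ≈ 1.43 m.

1.43 m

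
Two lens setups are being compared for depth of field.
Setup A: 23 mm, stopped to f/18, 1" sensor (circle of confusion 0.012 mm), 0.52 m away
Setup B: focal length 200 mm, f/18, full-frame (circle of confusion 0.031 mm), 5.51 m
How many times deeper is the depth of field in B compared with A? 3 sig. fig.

Setup A: H = 23²/(18×0.012) + 23 ≈ 2472.1 mm; DoF = Df − Dn = 652.39 − 432.28 ≈ 220.11 mm.
Setup B: H = 200²/(18×0.031) + 200 ≈ 71884.6 mm; DoF = Df − Dn = 5950.80 − 5130.00 ≈ 820.80 mm.
Ratio = 820.80 / 220.11 ≈ 3.73.

3.73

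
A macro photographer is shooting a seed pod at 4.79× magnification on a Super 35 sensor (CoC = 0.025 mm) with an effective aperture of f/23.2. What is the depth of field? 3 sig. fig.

0.0506 mm

At magnification m, DoF ≈ 2·N_eff·c/m² = 2 × 23.2 × 0.025 / 4.79² = 1.16 / 22.94 ≈ 0.0506 mm.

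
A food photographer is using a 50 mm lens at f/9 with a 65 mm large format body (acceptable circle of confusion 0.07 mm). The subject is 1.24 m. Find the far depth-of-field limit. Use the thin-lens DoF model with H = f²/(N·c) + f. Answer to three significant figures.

Hyperfocal distance H = f²/(N·c) + f = 50²/(9 × 0.07) + 50 = 2500/0.63 + 50 ≈ 4018.3 mm ≈ 4.018 m.
Far limit Df = s·(H − f)/(H − s) = 1240 × (4018.3 − 50) / (4018.3 − 1240) = 1240 × 3968.3 / 2778.3 ≈ 1771.1 mm ≈ 1.77 m.

1.77 m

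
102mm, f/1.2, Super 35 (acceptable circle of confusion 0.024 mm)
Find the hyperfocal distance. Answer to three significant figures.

Hyperfocal distance H = f²/(N·c) + f = 102²/(1.2 × 0.024) + 102 = 10404/0.0288 + 102 ≈ 361352.0 mm ≈ 361 m.

361 m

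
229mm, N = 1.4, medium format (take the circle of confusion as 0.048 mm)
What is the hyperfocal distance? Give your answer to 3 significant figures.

Hyperfocal distance H = f²/(N·c) + f = 229²/(1.4 × 0.048) + 229 = 52441/0.0672 + 229 ≈ 780601.0 mm ≈ 781 m.

781 m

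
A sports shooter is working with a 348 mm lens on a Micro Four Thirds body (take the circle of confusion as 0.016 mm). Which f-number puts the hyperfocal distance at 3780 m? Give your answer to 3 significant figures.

f/2.00

Rearrange H = f²/(N·c) + f for N: N = f² / ((H − f)·c).
N = 348² / ((3780000 − 348) × 0.016) = 121104 / 60474 ≈ 2.00.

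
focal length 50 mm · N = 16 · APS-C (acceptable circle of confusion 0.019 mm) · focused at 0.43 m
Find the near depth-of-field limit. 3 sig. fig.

Hyperfocal distance H = f²/(N·c) + f = 50²/(16 × 0.019) + 50 = 2500/0.304 + 50 ≈ 8273.7 mm ≈ 8.274 m.
Near limit Dn = s·(H − f)/(H + s − 2f) = 430 × (8273.7 − 50) / (8273.7 + 430 − 2 × 50) = 430 × 8223.7 / 8603.7 ≈ 411.01 mm.

411 mm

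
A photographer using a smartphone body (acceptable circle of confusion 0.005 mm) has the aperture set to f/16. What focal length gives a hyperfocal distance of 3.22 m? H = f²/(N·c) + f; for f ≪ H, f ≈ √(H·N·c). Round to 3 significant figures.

From H = f²/(N·c) + f, with f ≪ H: f ≈ √(H·N·c) = √(3220 × 16 × 0.005) = √257.60 ≈ 16.05 mm.
Exact: f² + N·c·f − N·c·H = 0 ⇒ f = (−N·c + √((N·c)² + 4·N·c·H))/2 = (−0.08 + √1030.4)/2 ≈ 16.010 mm ≈ 16.0 mm.

16.0 mm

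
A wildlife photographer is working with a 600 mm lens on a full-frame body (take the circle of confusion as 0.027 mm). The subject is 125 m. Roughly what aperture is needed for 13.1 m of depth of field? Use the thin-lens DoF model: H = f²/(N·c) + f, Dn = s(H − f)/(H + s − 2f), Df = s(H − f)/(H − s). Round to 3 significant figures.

Write h = H − f = f²/(N·c). The thin-lens limits are Dn = s·h/(h + (s−f)) and Df = s·h/(h − (s−f)), so DoF = Df − Dn = 2·s·(s−f)·h / (h² − (s−f)²).
That is a quadratic in h: DoF·h² − 2·s·(s−f)·h − DoF·(s−f)² = 0 ⇒ h = (s−f)·(s + √(s² + DoF²)) / DoF = 124400 × (125000 + √(125000² + 13100²)) / 13100 = 124400 × (125000 + 125685) / 13100 ≈ 2380547 mm.
Then N = f²/(c·h) = 600² / (0.027 × 2380547) = 360000 / 64275 ≈ 5.60.

f/5.60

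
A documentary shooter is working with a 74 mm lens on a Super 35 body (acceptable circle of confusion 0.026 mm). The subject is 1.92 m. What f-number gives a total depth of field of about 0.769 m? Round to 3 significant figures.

Write h = H − f = f²/(N·c). The thin-lens limits are Dn = s·h/(h + (s−f)) and Df = s·h/(h − (s−f)), so DoF = Df − Dn = 2·s·(s−f)·h / (h² − (s−f)²).
That is a quadratic in h: DoF·h² − 2·s·(s−f)·h − DoF·(s−f)² = 0 ⇒ h = (s−f)·(s + √(s² + DoF²)) / DoF = 1846 × (1920 + √(1920² + 769²)) / 769 = 1846 × (1920 + 2068.27) / 769 ≈ 9573.9 mm.
Then N = f²/(c·h) = 74² / (0.026 × 9573.9) = 5476 / 248.92 ≈ 22.

f/22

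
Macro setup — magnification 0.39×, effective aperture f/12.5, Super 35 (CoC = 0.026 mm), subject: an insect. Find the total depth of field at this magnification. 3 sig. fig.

At magnification m, DoF ≈ 2·N_eff·c/m² = 2 × 12.5 × 0.026 / 0.39² = 0.65 / 0.1521 ≈ 4.27 mm.

4.27 mm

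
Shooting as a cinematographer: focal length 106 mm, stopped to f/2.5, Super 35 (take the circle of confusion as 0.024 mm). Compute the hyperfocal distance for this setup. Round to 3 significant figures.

Hyperfocal distance H = f²/(N·c) + f = 106²/(2.5 × 0.024) + 106 = 11236/0.06 + 106 ≈ 187372.7 mm ≈ 187 m.

187 m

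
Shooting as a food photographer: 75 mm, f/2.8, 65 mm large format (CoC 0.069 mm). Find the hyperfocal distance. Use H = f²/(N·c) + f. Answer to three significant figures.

29.2 m

Hyperfocal distance H = f²/(N·c) + f = 75²/(2.8 × 0.069) + 75 = 5625/0.1932 + 75 ≈ 29189.9 mm ≈ 29.2 m.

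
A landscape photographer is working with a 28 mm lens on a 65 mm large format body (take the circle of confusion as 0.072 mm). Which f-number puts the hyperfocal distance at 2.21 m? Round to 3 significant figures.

Rearrange H = f²/(N·c) + f for N: N = f² / ((H − f)·c).
N = 28² / ((2210 − 28) × 0.072) = 784 / 157.1 ≈ 4.99.

f/4.99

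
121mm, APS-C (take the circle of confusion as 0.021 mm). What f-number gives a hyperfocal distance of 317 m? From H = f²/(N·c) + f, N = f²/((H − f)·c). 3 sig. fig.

f/2.20

Rearrange H = f²/(N·c) + f for N: N = f² / ((H − f)·c).
N = 121² / ((317000 − 121) × 0.021) = 14641 / 6654 ≈ 2.20.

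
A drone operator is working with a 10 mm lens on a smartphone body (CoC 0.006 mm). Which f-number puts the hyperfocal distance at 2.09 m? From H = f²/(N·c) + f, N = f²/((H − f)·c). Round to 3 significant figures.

Rearrange H = f²/(N·c) + f for N: N = f² / ((H − f)·c).
N = 10² / ((2090 − 10) × 0.006) = 100 / 12.48 ≈ 8.01.

f/8.01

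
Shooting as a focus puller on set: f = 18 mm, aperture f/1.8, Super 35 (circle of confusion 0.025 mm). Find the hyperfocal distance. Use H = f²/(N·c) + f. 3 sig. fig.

7.22 m

Hyperfocal distance H = f²/(N·c) + f = 18²/(1.8 × 0.025) + 18 = 324/0.045 + 18 ≈ 7218.0 mm ≈ 7.22 m.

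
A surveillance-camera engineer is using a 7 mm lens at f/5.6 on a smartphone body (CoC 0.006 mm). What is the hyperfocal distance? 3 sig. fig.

Hyperfocal distance H = f²/(N·c) + f = 7²/(5.6 × 0.006) + 7 = 49/0.0336 + 7 ≈ 1465.3 mm ≈ 1.47 m.

1.47 m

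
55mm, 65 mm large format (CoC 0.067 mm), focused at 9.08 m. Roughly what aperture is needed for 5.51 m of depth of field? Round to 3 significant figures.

f/1.40

Write h = H − f = f²/(N·c). The thin-lens limits are Dn = s·h/(h + (s−f)) and Df = s·h/(h − (s−f)), so DoF = Df − Dn = 2·s·(s−f)·h / (h² − (s−f)²).
That is a quadratic in h: DoF·h² − 2·s·(s−f)·h − DoF·(s−f)² = 0 ⇒ h = (s−f)·(s + √(s² + DoF²)) / DoF = 9025 × (9080 + √(9080² + 5510²)) / 5510 = 9025 × (9080 + 10621.0) / 5510 ≈ 32269 mm.
Then N = f²/(c·h) = 55² / (0.067 × 32269) = 3025 / 2162.0 ≈ 1.40.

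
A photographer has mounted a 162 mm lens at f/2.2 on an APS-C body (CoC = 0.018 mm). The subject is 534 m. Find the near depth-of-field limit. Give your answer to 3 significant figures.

Hyperfocal distance H = f²/(N·c) + f = 162²/(2.2 × 0.018) + 162 = 26244/0.0396 + 162 ≈ 662889.3 mm ≈ 662.9 m.
Near limit Dn = s·(H − f)/(H + s − 2f) = 534000 × (662889.3 − 162) / (662889.3 + 534000 − 2 × 162) = 534000 × 662727.3 / 1196565.3 ≈ 295760 mm ≈ 296 m.

296 m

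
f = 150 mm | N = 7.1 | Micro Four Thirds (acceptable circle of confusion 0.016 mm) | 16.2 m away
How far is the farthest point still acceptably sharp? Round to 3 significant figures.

17.6 m

Hyperfocal distance H = f²/(N·c) + f = 150²/(7.1 × 0.016) + 150 = 22500/0.1136 + 150 ≈ 198213.4 mm ≈ 198.2 m.
Far limit Df = s·(H − f)/(H − s) = 16200 × (198213.4 − 150) / (198213.4 − 16200) = 16200 × 198063.4 / 182013.4 ≈ 17629 mm ≈ 17.6 m.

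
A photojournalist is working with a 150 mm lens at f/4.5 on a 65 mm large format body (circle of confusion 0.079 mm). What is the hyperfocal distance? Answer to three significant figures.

63.4 m

Hyperfocal distance H = f²/(N·c) + f = 150²/(4.5 × 0.079) + 150 = 22500/0.3555 + 150 ≈ 63441.1 mm ≈ 63.4 m.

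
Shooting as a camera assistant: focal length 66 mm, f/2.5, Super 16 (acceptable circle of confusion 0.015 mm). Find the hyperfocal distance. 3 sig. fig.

116 m

Hyperfocal distance H = f²/(N·c) + f = 66²/(2.5 × 0.015) + 66 = 4356/0.0375 + 66 ≈ 116226.0 mm ≈ 116 m.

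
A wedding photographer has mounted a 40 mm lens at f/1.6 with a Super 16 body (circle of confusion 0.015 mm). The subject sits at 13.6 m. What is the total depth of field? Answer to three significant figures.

5.77 m

Hyperfocal distance H = f²/(N·c) + f = 40²/(1.6 × 0.015) + 40 = 1600/0.024 + 40 ≈ 66706.7 mm ≈ 66.71 m.
Near limit Dn = s·(H − f)/(H + s − 2f) = 13600 × (66706.7 − 40) / (66706.7 + 13600 − 2 × 40) = 13600 × 66666.7 / 80226.7 ≈ 11301.3 mm.
Far limit Df = s·(H − f)/(H − s) = 13600 × (66706.7 − 40) / (66706.7 − 13600) = 13600 × 66666.7 / 53106.7 ≈ 17072.6 mm.
Depth of field = Df − Dn = 17072.6 − 11301.3 ≈ 5771.3 mm ≈ 5.77 m.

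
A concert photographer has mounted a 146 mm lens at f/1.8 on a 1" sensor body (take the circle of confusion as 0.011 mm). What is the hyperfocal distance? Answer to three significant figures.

1080 m

Hyperfocal distance H = f²/(N·c) + f = 146²/(1.8 × 0.011) + 146 = 21316/0.0198 + 146 ≈ 1076711.7 mm ≈ 1080 m.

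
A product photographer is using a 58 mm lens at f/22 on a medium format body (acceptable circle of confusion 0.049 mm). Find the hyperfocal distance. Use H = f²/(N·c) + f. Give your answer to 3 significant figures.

Hyperfocal distance H = f²/(N·c) + f = 58²/(22 × 0.049) + 58 = 3364/1.078 + 58 ≈ 3178.6 mm ≈ 3.18 m.

3.18 m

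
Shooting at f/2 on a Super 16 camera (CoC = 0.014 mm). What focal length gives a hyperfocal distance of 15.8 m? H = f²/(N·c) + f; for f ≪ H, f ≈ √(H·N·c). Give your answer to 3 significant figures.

From H = f²/(N·c) + f, with f ≪ H: f ≈ √(H·N·c) = √(15800 × 2 × 0.014) = √442.40 ≈ 21.03 mm.
The +f correction barely moves this — solving exactly, f² + N·c·f − N·c·H = 0 ⇒ f = (−N·c + √((N·c)² + 4·N·c·H))/2 = (−0.028 + √1769.6)/2 ≈ 21.019 mm, so f ≈ 21.0 mm.

21.0 mm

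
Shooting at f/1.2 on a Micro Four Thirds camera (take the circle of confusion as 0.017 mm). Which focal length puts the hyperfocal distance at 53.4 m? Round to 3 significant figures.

33.0 mm

From H = f²/(N·c) + f, with f ≪ H: f ≈ √(H·N·c) = √(53400 × 1.2 × 0.017) = √1089.4 ≈ 33.01 mm.
The +f correction barely moves this — solving exactly, f² + N·c·f − N·c·H = 0 ⇒ f = (−N·c + √((N·c)² + 4·N·c·H))/2 = (−0.0204 + √4357.4)/2 ≈ 32.995 mm, so f ≈ 33.0 mm.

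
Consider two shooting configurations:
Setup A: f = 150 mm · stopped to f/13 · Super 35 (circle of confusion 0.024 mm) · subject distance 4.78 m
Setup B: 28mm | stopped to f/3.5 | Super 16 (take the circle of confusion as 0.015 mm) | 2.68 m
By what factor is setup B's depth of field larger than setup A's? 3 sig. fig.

1.59

Setup A: H = 150²/(13×0.024) + 150 ≈ 72265.4 mm; DoF = Df − Dn = 5107.94 − 4491.63 ≈ 616.31 mm.
Setup B: H = 28²/(3.5×0.015) + 28 ≈ 14961.3 mm; DoF = Df − Dn = 3258.71 − 2275.84 ≈ 982.87 mm.
Ratio = 982.87 / 616.31 ≈ 1.59.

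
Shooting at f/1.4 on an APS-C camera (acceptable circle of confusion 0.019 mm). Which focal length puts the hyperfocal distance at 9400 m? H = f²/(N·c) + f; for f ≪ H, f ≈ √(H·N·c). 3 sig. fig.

500 mm

From H = f²/(N·c) + f, with f ≪ H: f ≈ √(H·N·c) = √(9400000 × 1.4 × 0.019) = √250040 ≈ 500.0 mm.
The +f correction barely moves this — solving exactly, f² + N·c·f − N·c·H = 0 ⇒ f = (−N·c + √((N·c)² + 4·N·c·H))/2 = (−0.0266 + √1000160)/2 ≈ 500.03 mm, so f ≈ 500 mm.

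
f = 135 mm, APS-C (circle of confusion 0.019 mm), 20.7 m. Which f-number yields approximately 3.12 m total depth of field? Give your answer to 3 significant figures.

f/3.50

Write h = H − f = f²/(N·c). The thin-lens limits are Dn = s·h/(h + (s−f)) and Df = s·h/(h − (s−f)), so DoF = Df − Dn = 2·s·(s−f)·h / (h² − (s−f)²).
That is a quadratic in h: DoF·h² − 2·s·(s−f)·h − DoF·(s−f)² = 0 ⇒ h = (s−f)·(s + √(s² + DoF²)) / DoF = 20565 × (20700 + √(20700² + 3120²)) / 3120 = 20565 × (20700 + 20933.8) / 3120 ≈ 274423 mm.
Then N = f²/(c·h) = 135² / (0.019 × 274423) = 18225 / 5214.0 ≈ 3.50.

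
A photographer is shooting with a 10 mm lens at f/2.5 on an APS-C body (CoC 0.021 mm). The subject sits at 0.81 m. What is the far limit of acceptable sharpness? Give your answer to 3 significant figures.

1.40 m

Hyperfocal distance H = f²/(N·c) + f = 10²/(2.5 × 0.021) + 10 = 100/0.0525 + 10 ≈ 1914.8 mm ≈ 1.915 m.
Far limit Df = s·(H − f)/(H − s) = 810 × (1914.8 − 10) / (1914.8 − 810) = 810 × 1904.8 / 1104.8 ≈ 1396.6 mm ≈ 1.40 m.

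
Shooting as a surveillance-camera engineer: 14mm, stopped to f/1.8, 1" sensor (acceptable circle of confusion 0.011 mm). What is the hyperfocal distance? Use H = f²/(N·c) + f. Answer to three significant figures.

9.91 m

Hyperfocal distance H = f²/(N·c) + f = 14²/(1.8 × 0.011) + 14 = 196/0.0198 + 14 ≈ 9913.0 mm ≈ 9.91 m.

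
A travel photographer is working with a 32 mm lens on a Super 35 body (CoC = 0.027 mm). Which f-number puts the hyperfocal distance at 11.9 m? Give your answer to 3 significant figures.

Rearrange H = f²/(N·c) + f for N: N = f² / ((H − f)·c).
N = 32² / ((11900 − 32) × 0.027) = 1024 / 320.4 ≈ 3.20.

f/3.20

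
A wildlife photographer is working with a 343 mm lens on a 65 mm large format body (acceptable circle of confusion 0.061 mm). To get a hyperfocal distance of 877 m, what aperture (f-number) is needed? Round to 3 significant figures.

f/2.20

Rearrange H = f²/(N·c) + f for N: N = f² / ((H − f)·c).
N = 343² / ((877000 − 343) × 0.061) = 117649 / 53476 ≈ 2.20.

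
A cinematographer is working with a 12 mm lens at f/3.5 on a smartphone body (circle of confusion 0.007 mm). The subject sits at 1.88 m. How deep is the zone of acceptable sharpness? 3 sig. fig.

Hyperfocal distance H = f²/(N·c) + f = 12²/(3.5 × 0.007) + 12 = 144/0.0245 + 12 ≈ 5889.6 mm ≈ 5.890 m.
Near limit Dn = s·(H − f)/(H + s − 2f) = 1880 × (5889.6 − 12) / (5889.6 + 1880 − 2 × 12) = 1880 × 5877.6 / 7745.6 ≈ 1426.6 mm.
Far limit Df = s·(H − f)/(H − s) = 1880 × (5889.6 − 12) / (5889.6 − 1880) = 1880 × 5877.6 / 4009.6 ≈ 2755.9 mm.
Depth of field = Df − Dn = 2755.9 − 1426.6 ≈ 1329.3 mm ≈ 1.33 m.

1.33 m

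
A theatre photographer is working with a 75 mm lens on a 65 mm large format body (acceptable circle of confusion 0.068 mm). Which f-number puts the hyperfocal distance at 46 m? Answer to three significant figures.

f/1.80

Rearrange H = f²/(N·c) + f for N: N = f² / ((H − f)·c).
N = 75² / ((46000 − 75) × 0.068) = 5625 / 3123 ≈ 1.80.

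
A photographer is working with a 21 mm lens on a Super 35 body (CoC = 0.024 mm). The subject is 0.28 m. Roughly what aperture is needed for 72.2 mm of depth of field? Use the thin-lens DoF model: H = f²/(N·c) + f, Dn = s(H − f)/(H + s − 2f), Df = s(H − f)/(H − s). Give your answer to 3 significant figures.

Write h = H − f = f²/(N·c). The thin-lens limits are Dn = s·h/(h + (s−f)) and Df = s·h/(h − (s−f)), so DoF = Df − Dn = 2·s·(s−f)·h / (h² − (s−f)²).
That is a quadratic in h: DoF·h² − 2·s·(s−f)·h − DoF·(s−f)² = 0 ⇒ h = (s−f)·(s + √(s² + DoF²)) / DoF = 259 × (280 + √(280² + 72.2²)) / 72.2 = 259 × (280 + 289.159) / 72.2 ≈ 2041.7 mm.
Then N = f²/(c·h) = 21² / (0.024 × 2041.7) = 441 / 49.001 ≈ 9.

f/9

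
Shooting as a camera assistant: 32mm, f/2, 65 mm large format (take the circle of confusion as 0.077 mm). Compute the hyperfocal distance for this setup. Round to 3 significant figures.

6.68 m

Hyperfocal distance H = f²/(N·c) + f = 32²/(2 × 0.077) + 32 = 1024/0.154 + 32 ≈ 6681.4 mm ≈ 6.68 m.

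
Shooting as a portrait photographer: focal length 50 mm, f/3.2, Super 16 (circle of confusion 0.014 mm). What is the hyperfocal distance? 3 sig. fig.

55.9 m

Hyperfocal distance H = f²/(N·c) + f = 50²/(3.2 × 0.014) + 50 = 2500/0.0448 + 50 ≈ 55853.6 mm ≈ 55.9 m.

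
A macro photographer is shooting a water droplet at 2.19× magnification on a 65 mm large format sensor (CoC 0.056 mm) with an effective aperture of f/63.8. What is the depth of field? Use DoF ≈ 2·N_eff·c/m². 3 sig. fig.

1.49 mm

At magnification m, DoF ≈ 2·N_eff·c/m² = 2 × 63.8 × 0.056 / 2.19² = 7.146 / 4.796 ≈ 1.49 mm.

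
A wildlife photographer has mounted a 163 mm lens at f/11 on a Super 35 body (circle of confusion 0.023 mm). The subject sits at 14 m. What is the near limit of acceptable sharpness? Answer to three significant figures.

12.4 m

Hyperfocal distance H = f²/(N·c) + f = 163²/(11 × 0.023) + 163 = 26569/0.253 + 163 ≈ 105178.8 mm ≈ 105.2 m.
Near limit Dn = s·(H − f)/(H + s − 2f) = 14000 × (105178.8 − 163) / (105178.8 + 14000 − 2 × 163) = 14000 × 105015.8 / 118852.8 ≈ 12370 mm ≈ 12.4 m.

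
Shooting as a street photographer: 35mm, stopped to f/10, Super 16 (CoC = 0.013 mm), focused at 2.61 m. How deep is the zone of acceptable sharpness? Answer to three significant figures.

Hyperfocal distance H = f²/(N·c) + f = 35²/(10 × 0.013) + 35 = 1225/0.13 + 35 ≈ 9458.1 mm ≈ 9.458 m.
Near limit Dn = s·(H − f)/(H + s − 2f) = 2610 × (9458.1 − 35) / (9458.1 + 2610 − 2 × 35) = 2610 × 9423.1 / 11998.1 ≈ 2049.8 mm.
Far limit Df = s·(H − f)/(H − s) = 2610 × (9458.1 − 35) / (9458.1 − 2610) = 2610 × 9423.1 / 6848.1 ≈ 3591.4 mm.
Depth of field = Df − Dn = 3591.4 − 2049.8 ≈ 1541.6 mm ≈ 1.54 m.

1.54 m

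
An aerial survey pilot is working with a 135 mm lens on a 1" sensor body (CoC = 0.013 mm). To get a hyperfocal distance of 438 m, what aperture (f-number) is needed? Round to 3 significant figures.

f/3.20

Rearrange H = f²/(N·c) + f for N: N = f² / ((H − f)·c).
N = 135² / ((438000 − 135) × 0.013) = 18225 / 5692 ≈ 3.20.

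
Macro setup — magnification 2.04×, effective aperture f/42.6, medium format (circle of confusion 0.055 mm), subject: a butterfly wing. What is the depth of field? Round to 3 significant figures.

1.13 mm

At magnification m, DoF ≈ 2·N_eff·c/m² = 2 × 42.6 × 0.055 / 2.04² = 4.686 / 4.162 ≈ 1.13 mm.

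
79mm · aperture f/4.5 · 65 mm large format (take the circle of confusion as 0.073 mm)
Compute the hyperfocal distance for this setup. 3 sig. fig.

19.1 m

Hyperfocal distance H = f²/(N·c) + f = 79²/(4.5 × 0.073) + 79 = 6241/0.3285 + 79 ≈ 19077.5 mm ≈ 19.1 m.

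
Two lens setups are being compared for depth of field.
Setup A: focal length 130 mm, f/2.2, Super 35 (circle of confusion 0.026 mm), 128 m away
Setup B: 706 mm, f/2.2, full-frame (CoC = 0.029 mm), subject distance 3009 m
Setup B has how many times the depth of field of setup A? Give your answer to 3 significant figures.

Setup A: H = 130²/(2.2×0.026) + 130 ≈ 295584.5 mm; DoF = Df − Dn = 225666 − 89336 ≈ 136330 mm.
Setup B: H = 706²/(2.2×0.029) + 706 ≈ 7813182.5 mm; DoF = Df − Dn = 4893183 − 2172465 ≈ 2720718 mm.
Ratio = 2720718 / 136330 ≈ 20.0.

20.0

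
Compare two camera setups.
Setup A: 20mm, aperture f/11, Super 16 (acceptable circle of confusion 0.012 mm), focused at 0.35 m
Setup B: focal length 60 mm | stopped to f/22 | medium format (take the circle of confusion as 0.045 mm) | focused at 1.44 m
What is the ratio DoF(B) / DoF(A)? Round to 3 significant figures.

Setup A: H = 20²/(11×0.012) + 20 ≈ 3050.3 mm; DoF = Df − Dn = 392.773 − 315.628 ≈ 77.145 mm.
Setup B: H = 60²/(22×0.045) + 60 ≈ 3696.4 mm; DoF = Df − Dn = 2320.7 − 1043.9 ≈ 1276.8 mm.
Ratio = 1276.8 / 77.145 ≈ 16.6.

16.6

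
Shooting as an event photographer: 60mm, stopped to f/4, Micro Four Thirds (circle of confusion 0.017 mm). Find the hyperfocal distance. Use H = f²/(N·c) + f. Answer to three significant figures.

53.0 m

Hyperfocal distance H = f²/(N·c) + f = 60²/(4 × 0.017) + 60 = 3600/0.068 + 60 ≈ 53001.2 mm ≈ 53.0 m.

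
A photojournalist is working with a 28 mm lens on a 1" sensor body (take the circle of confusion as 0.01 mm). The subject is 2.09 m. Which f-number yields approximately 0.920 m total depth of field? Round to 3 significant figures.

Write h = H − f = f²/(N·c). The thin-lens limits are Dn = s·h/(h + (s−f)) and Df = s·h/(h − (s−f)), so DoF = Df − Dn = 2·s·(s−f)·h / (h² − (s−f)²).
That is a quadratic in h: DoF·h² − 2·s·(s−f)·h − DoF·(s−f)² = 0 ⇒ h = (s−f)·(s + √(s² + DoF²)) / DoF = 2062 × (2090 + √(2090² + 920²)) / 920 = 2062 × (2090 + 2283.53) / 920 ≈ 9802.4 mm.
Then N = f²/(c·h) = 28² / (0.01 × 9802.4) = 784 / 98.024 ≈ 8.

f/8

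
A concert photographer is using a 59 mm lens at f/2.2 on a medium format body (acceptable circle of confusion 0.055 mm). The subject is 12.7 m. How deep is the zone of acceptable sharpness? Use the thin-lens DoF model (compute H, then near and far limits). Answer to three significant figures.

Hyperfocal distance H = f²/(N·c) + f = 59²/(2.2 × 0.055) + 59 = 3481/0.121 + 59 ≈ 28827.6 mm ≈ 28.83 m.
Near limit Dn = s·(H − f)/(H + s − 2f) = 12700 × (28827.6 − 59) / (28827.6 + 12700 − 2 × 59) = 12700 × 28768.6 / 41409.6 ≈ 8823 mm.
Far limit Df = s·(H − f)/(H − s) = 12700 × (28827.6 − 59) / (28827.6 − 12700) = 12700 × 28768.6 / 16127.6 ≈ 22654 mm.
Depth of field = Df − Dn = 22654 − 8823 ≈ 13831 mm ≈ 13.8 m.

13.8 m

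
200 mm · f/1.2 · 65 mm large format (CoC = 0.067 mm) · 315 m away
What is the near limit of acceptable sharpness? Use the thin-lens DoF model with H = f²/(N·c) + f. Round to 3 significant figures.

Hyperfocal distance H = f²/(N·c) + f = 200²/(1.2 × 0.067) + 200 = 40000/0.0804 + 200 ≈ 497712.4 mm ≈ 497.7 m.
Near limit Dn = s·(H − f)/(H + s − 2f) = 315000 × (497712.4 − 200) / (497712.4 + 315000 − 2 × 200) = 315000 × 497512.4 / 812312.4 ≈ 192926 mm ≈ 193 m.

193 m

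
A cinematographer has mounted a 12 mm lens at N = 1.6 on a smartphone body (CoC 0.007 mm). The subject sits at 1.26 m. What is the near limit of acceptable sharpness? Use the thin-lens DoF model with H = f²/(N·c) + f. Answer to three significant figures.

Hyperfocal distance H = f²/(N·c) + f = 12²/(1.6 × 0.007) + 12 = 144/0.0112 + 12 ≈ 12869.1 mm ≈ 12.87 m.
Near limit Dn = s·(H − f)/(H + s − 2f) = 1260 × (12869.1 − 12) / (12869.1 + 1260 − 2 × 12) = 1260 × 12857.1 / 14105.1 ≈ 1148.5 mm ≈ 1.15 m.

1.15 m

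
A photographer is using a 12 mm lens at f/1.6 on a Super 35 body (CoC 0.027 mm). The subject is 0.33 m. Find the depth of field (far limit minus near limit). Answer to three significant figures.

Hyperfocal distance H = f²/(N·c) + f = 12²/(1.6 × 0.027) + 12 = 144/0.0432 + 12 ≈ 3345.3 mm ≈ 3.345 m.
Near limit Dn = s·(H − f)/(H + s − 2f) = 330 × (3345.3 − 12) / (3345.3 + 330 − 2 × 12) = 330 × 3333.3 / 3651.3 ≈ 301.260 mm.
Far limit Df = s·(H − f)/(H − s) = 330 × (3345.3 − 12) / (3345.3 − 330) = 330 × 3333.3 / 3015.3 ≈ 364.802 mm.
Depth of field = Df − Dn = 364.802 − 301.260 ≈ 63.542 mm.

63.5 mm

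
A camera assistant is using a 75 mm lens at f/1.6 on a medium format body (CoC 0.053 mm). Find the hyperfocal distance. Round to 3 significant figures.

66.4 m

Hyperfocal distance H = f²/(N·c) + f = 75²/(1.6 × 0.053) + 75 = 5625/0.0848 + 75 ≈ 66407.5 mm ≈ 66.4 m.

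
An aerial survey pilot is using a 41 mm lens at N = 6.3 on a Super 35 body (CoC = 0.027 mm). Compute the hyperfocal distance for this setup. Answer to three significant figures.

Hyperfocal distance H = f²/(N·c) + f = 41²/(6.3 × 0.027) + 41 = 1681/0.1701 + 41 ≈ 9923.4 mm ≈ 9.92 m.

9.92 m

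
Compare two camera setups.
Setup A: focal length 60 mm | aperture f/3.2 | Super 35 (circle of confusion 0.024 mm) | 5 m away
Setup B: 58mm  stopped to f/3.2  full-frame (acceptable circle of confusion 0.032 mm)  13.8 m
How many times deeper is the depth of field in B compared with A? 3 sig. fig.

Setup A: H = 60²/(3.2×0.024) + 60 ≈ 46935.0 mm; DoF = Df − Dn = 5589.0 − 4523.3 ≈ 1065.7 mm.
Setup B: H = 58²/(3.2×0.032) + 58 ≈ 32909.6 mm; DoF = Df − Dn = 23724 − 9730 ≈ 13994 mm.
Ratio = 13994 / 1065.7 ≈ 13.1.

13.1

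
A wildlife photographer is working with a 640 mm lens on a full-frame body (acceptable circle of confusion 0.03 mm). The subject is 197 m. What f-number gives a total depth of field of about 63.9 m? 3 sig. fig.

Write h = H − f = f²/(N·c). The thin-lens limits are Dn = s·h/(h + (s−f)) and Df = s·h/(h − (s−f)), so DoF = Df − Dn = 2·s·(s−f)·h / (h² − (s−f)²).
That is a quadratic in h: DoF·h² − 2·s·(s−f)·h − DoF·(s−f)² = 0 ⇒ h = (s−f)·(s + √(s² + DoF²)) / DoF = 196360 × (197000 + √(197000² + 63900²)) / 63900 = 196360 × (197000 + 207104) / 63900 ≈ 1241783 mm.
Then N = f²/(c·h) = 640² / (0.03 × 1241783) = 409600 / 37253 ≈ 11.

f/11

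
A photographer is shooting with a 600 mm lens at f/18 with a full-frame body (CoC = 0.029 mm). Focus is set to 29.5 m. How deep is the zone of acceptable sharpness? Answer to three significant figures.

Hyperfocal distance H = f²/(N·c) + f = 600²/(18 × 0.029) + 600 = 360000/0.522 + 600 ≈ 690255.2 mm ≈ 690.3 m.
Near limit Dn = s·(H − f)/(H + s − 2f) = 29500 × (690255.2 − 600) / (690255.2 + 29500 − 2 × 600) = 29500 × 689655.2 / 718555.2 ≈ 28313.5 mm.
Far limit Df = s·(H − f)/(H − s) = 29500 × (690255.2 − 600) / (690255.2 − 29500) = 29500 × 689655.2 / 660755.2 ≈ 30790.3 mm.
Depth of field = Df − Dn = 30790.3 − 28313.5 ≈ 2476.8 mm ≈ 2.48 m.

2.48 m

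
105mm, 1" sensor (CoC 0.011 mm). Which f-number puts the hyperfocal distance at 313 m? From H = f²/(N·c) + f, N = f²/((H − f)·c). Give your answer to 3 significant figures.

f/3.20

Rearrange H = f²/(N·c) + f for N: N = f² / ((H − f)·c).
N = 105² / ((313000 − 105) × 0.011) = 11025 / 3442 ≈ 3.20.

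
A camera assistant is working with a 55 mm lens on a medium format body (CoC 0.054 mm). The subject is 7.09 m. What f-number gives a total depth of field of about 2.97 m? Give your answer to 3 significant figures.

Write h = H − f = f²/(N·c). The thin-lens limits are Dn = s·h/(h + (s−f)) and Df = s·h/(h − (s−f)), so DoF = Df − Dn = 2·s·(s−f)·h / (h² − (s−f)²).
That is a quadratic in h: DoF·h² − 2·s·(s−f)·h − DoF·(s−f)² = 0 ⇒ h = (s−f)·(s + √(s² + DoF²)) / DoF = 7035 × (7090 + √(7090² + 2970²)) / 2970 = 7035 × (7090 + 7686.94) / 2970 ≈ 35002 mm.
Then N = f²/(c·h) = 55² / (0.054 × 35002) = 3025 / 1890.1 ≈ 1.60.

f/1.60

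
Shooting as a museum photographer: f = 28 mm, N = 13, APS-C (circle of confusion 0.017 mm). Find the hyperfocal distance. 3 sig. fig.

Hyperfocal distance H = f²/(N·c) + f = 28²/(13 × 0.017) + 28 = 784/0.221 + 28 ≈ 3575.5 mm ≈ 3.58 m.

3.58 m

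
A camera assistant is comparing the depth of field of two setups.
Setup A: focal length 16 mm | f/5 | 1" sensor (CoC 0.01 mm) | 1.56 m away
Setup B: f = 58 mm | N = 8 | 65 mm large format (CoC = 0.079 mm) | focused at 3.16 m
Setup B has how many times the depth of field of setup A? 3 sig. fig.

Setup A: H = 16²/(5×0.01) + 16 ≈ 5136.0 mm; DoF = Df − Dn = 2233.6 − 1198.6 ≈ 1035.0 mm.
Setup B: H = 58²/(8×0.079) + 58 ≈ 5380.8 mm; DoF = Df − Dn = 7573.9 − 1996.5 ≈ 5577.4 mm.
Ratio = 5577.4 / 1035.0 ≈ 5.39.

5.39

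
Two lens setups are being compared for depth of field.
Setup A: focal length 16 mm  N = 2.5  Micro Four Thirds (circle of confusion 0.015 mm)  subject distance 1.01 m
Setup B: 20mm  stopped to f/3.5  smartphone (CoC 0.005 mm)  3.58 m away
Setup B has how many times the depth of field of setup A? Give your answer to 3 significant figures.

Setup A: H = 16²/(2.5×0.015) + 16 ≈ 6842.7 mm; DoF = Df − Dn = 1182.12 − 881.63 ≈ 300.49 mm.
Setup B: H = 20²/(3.5×0.005) + 20 ≈ 22877.1 mm; DoF = Df − Dn = 4240.5 − 3097.6 ≈ 1142.9 mm.
Ratio = 1142.9 / 300.49 ≈ 3.80.

3.80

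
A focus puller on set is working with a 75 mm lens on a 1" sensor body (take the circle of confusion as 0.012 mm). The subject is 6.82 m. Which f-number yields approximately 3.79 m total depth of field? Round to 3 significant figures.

Write h = H − f = f²/(N·c). The thin-lens limits are Dn = s·h/(h + (s−f)) and Df = s·h/(h − (s−f)), so DoF = Df − Dn = 2·s·(s−f)·h / (h² − (s−f)²).
That is a quadratic in h: DoF·h² − 2·s·(s−f)·h − DoF·(s−f)² = 0 ⇒ h = (s−f)·(s + √(s² + DoF²)) / DoF = 6745 × (6820 + √(6820² + 3790²)) / 3790 = 6745 × (6820 + 7802.34) / 3790 ≈ 26023 mm.
Then N = f²/(c·h) = 75² / (0.012 × 26023) = 5625 / 312.28 ≈ 18.

f/18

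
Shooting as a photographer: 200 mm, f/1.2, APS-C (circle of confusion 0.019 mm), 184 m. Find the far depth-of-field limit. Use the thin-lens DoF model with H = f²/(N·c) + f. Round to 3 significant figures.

Hyperfocal distance H = f²/(N·c) + f = 200²/(1.2 × 0.019) + 200 = 40000/0.0228 + 200 ≈ 1754586.0 mm ≈ 1755 m.
Far limit Df = s·(H − f)/(H − s) = 184000 × (1754586.0 − 200) / (1754586.0 − 184000) = 184000 × 1754386.0 / 1570586.0 ≈ 205533 mm ≈ 206 m.

206 m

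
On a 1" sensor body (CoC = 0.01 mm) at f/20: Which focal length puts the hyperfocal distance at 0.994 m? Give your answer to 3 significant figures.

From H = f²/(N·c) + f, with f ≪ H: f ≈ √(H·N·c) = √(994 × 20 × 0.01) = √198.80 ≈ 14.10 mm.
Exact: f² + N·c·f − N·c·H = 0 ⇒ f = (−N·c + √((N·c)² + 4·N·c·H))/2 = (−0.2 + √795.24)/2 ≈ 14.000 mm ≈ 14.0 mm.

14.0 mm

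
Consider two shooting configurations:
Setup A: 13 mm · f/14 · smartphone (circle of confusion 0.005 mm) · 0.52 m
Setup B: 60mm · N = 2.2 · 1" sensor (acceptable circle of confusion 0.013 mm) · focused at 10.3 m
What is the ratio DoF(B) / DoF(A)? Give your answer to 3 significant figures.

Setup A: H = 13²/(14×0.005) + 13 ≈ 2427.3 mm; DoF = Df − Dn = 658.23 − 429.75 ≈ 228.48 mm.
Setup B: H = 60²/(2.2×0.013) + 60 ≈ 125934.1 mm; DoF = Df − Dn = 11212.1 − 9525.1 ≈ 1687.0 mm.
Ratio = 1687.0 / 228.48 ≈ 7.38.

7.38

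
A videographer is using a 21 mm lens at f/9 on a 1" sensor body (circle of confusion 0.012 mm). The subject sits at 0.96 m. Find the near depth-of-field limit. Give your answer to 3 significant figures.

Hyperfocal distance H = f²/(N·c) + f = 21²/(9 × 0.012) + 21 = 441/0.108 + 21 ≈ 4104.3 mm ≈ 4.104 m.
Near limit Dn = s·(H − f)/(H + s − 2f) = 960 × (4104.3 − 21) / (4104.3 + 960 − 2 × 21) = 960 × 4083.3 / 5022.3 ≈ 780.51 mm ≈ 0.781 m.

0.781 m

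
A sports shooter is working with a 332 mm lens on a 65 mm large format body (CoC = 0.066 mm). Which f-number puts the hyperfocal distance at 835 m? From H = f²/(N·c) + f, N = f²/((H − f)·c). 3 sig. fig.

f/2.00

Rearrange H = f²/(N·c) + f for N: N = f² / ((H − f)·c).
N = 332² / ((835000 − 332) × 0.066) = 110224 / 55088 ≈ 2.00.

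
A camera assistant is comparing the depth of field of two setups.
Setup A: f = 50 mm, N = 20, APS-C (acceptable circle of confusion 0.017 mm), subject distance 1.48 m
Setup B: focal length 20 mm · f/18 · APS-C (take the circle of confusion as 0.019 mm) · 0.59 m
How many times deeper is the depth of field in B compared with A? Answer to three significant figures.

1.26

Setup A: H = 50²/(20×0.017) + 50 ≈ 7402.9 mm; DoF = Df − Dn = 1837.32 − 1239.03 ≈ 598.29 mm.
Setup B: H = 20²/(18×0.019) + 20 ≈ 1189.6 mm; DoF = Df − Dn = 1150.88 − 396.68 ≈ 754.20 mm.
Ratio = 754.20 / 598.29 ≈ 1.26.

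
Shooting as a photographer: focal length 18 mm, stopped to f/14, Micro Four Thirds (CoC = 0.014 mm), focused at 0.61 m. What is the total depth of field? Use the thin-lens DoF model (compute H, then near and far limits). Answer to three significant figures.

0.501 m

Hyperfocal distance H = f²/(N·c) + f = 18²/(14 × 0.014) + 18 = 324/0.196 + 18 ≈ 1671.1 mm ≈ 1.671 m.
Near limit Dn = s·(H − f)/(H + s − 2f) = 610 × (1671.1 − 18) / (1671.1 + 610 − 2 × 18) = 610 × 1653.1 / 2245.1 ≈ 449.15 mm.
Far limit Df = s·(H − f)/(H − s) = 610 × (1671.1 − 18) / (1671.1 − 610) = 610 × 1653.1 / 1061.1 ≈ 950.34 mm.
Depth of field = Df − Dn = 950.34 − 449.15 ≈ 501.19 mm ≈ 0.501 m.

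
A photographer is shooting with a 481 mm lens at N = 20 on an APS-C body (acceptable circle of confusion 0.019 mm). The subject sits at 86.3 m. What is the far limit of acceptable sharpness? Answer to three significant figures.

100 m

Hyperfocal distance H = f²/(N·c) + f = 481²/(20 × 0.019) + 481 = 231361/0.38 + 481 ≈ 609325.7 mm ≈ 609.3 m.
Far limit Df = s·(H − f)/(H − s) = 86300 × (609325.7 − 481) / (609325.7 − 86300) = 86300 × 608844.7 / 523025.7 ≈ 100460 mm ≈ 100 m.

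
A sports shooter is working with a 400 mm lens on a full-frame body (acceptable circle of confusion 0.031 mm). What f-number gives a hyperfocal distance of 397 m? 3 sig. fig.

Rearrange H = f²/(N·c) + f for N: N = f² / ((H − f)·c).
N = 400² / ((397000 − 400) × 0.031) = 160000 / 12295 ≈ 13.

f/13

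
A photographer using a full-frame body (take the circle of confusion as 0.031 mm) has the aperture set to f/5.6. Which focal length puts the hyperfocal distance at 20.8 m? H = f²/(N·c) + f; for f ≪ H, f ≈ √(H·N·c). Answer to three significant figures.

From H = f²/(N·c) + f, with f ≪ H: f ≈ √(H·N·c) = √(20800 × 5.6 × 0.031) = √3610.9 ≈ 60.09 mm.
Exact: f² + N·c·f − N·c·H = 0 ⇒ f = (−N·c + √((N·c)² + 4·N·c·H))/2 = (−0.1736 + √14444)/2 ≈ 60.004 mm ≈ 60.0 mm.

60.0 mm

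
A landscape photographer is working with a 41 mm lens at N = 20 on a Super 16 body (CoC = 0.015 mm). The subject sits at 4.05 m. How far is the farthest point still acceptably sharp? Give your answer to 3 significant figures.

14.2 m

Hyperfocal distance H = f²/(N·c) + f = 41²/(20 × 0.015) + 41 = 1681/0.3 + 41 ≈ 5644.3 mm ≈ 5.644 m.
Far limit Df = s·(H − f)/(H − s) = 4050 × (5644.3 − 41) / (5644.3 − 4050) = 4050 × 5603.3 / 1594.3 ≈ 14234 mm ≈ 14.2 m.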